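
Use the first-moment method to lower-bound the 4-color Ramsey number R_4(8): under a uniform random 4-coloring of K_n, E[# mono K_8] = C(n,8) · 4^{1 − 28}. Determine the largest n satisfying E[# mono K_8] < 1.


We need C(n, 8) · 4^{1 − 28} < 1, i.e. C(n, 8) < 4^{28 − 1} = 18014398509481984.
Check values of n near the boundary:
  n = 405: C(405, 8) = 16745853821188050; 16745853821188050 < 18014398509481984? YES
  n = 406: C(406, 8) = 17082453897995850; 17082453897995850 < 18014398509481984? YES
  n = 407: C(407, 8) = 17424959239309050; 17424959239309050 < 18014398509481984? YES
  n = 408: C(408, 8) = 17773458424095231; 17773458424095231 < 18014398509481984? YES
  n = 409: C(409, 8) = 18128041135797879; 18128041135797879 < 18014398509481984? NO
  n = 410: C(410, 8) = 18488798173326195; 18488798173326195 < 18014398509481984? NO
The largest n with C(n, 8) < 18014398509481984 is n = 408 (where E[X] = 17773458424095231/18014398509481984 ≈ 0.986625). Hence R_4(8) > 408, i.e. R_4(8) ≥ 409.

Largest n = 408; hence R_4(8) > 408.


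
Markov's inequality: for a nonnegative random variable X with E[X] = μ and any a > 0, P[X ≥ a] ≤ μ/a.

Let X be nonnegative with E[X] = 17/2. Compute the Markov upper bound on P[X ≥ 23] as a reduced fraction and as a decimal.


μ = E[X] = 17/2, a = 23.
Markov: P[X ≥ 23] ≤ μ/a = (17/2)/23 = 17/46.
Numerically: ≈ 0.3696.
(Since a = 23 > μ = 8.5000, the bound 17/46 is < 1 and informative.)

P[X ≥ 23] ≤ 17/46 ≈ 0.3696.


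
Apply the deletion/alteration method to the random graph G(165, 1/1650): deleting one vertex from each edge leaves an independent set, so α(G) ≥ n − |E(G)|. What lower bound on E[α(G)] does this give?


E[|E(G)|] = C(165, 2)·p = 13530 · (1/1650) = 41/5.
E[α(G)] ≥ n − E[|E(G)|] = 165 − 41/5 = 784/5.
Numerically: ≈ 156.8000.
(This is only a lower bound; the true E[α(G)] may be larger.)

E[α(G)] ≥ 784/5 ≈ 156.8000.


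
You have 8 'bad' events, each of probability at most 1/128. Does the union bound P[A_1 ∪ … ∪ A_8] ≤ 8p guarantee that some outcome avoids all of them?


Union bound: P[∪_{i=1}^{8} A_i] ≤ Σ_i P[A_i] ≤ 8·p = 8·(1/128) = 1/16.
Numerically: 1/16 ≈ 0.062500.
Is 1/16 < 1? YES.
Since P[∪ A_i] ≤ 1/16 < 1, the complement has P[∩ A_i^c] ≥ 1 − 1/16 = 15/16 > 0, so some outcome avoids every A_i.

8·p = 1/16 ≈ 0.062500; existence CERTIFIED by the union bound.


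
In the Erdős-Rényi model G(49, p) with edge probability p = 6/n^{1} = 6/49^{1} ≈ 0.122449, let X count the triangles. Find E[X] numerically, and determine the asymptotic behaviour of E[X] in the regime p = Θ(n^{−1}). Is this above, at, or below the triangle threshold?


Number of potential triangles: C(49, 3) = 18424.
Each occurs with probability p³ ≈ (0.122449)³ ≈ 1.83596971e-03.
By linearity: E[X] = C(49, 3)·p³ ≈ 18424 · 1.83596971e-03 ≈ 33.825906.
Here α = 1, so p = 6/n is exactly at the triangle threshold p ~ 1/n. Asymptotically E[X] → c³/6 = 6³/6 = 36 ≈ 36.000000, a bounded constant. In this regime the triangle count is asymptotically Poisson(c³/6).

E[X] ≈ 33.825906; in regime p = Θ(1/n^{1}) E[X] stays bounded (at the triangle threshold p ~ 1/n).


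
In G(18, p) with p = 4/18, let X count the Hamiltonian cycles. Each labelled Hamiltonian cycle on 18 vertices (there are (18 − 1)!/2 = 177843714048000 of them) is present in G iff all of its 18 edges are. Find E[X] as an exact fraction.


K_18 has (18 − 1)!/2 = 177843714048000 labelled Hamiltonian cycles.
For each such Hamiltonian cycle H, let X_H = 1 if all 18 edges of H are present in G. Then P[X_H = 1] = p^{18} = (2/9)^{18} = 262144/150094635296999121.
Summing the indicators: E[X] = Σ_H E[X_H] = 177843714048000 · p^{18} = 177843714048000 · 262144/150094635296999121 = 63951526166528000/205891132094649.
Numerically: E[X] ≈ 310.608.

E[X] = 177843714048000 · (2/9)^{18} = 63951526166528000/205891132094649 ≈ 310.608.


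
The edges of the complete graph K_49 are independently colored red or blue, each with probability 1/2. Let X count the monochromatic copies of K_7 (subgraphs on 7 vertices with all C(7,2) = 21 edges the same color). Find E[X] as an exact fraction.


Let X = Σ_S X_S over the C(49, 7) = 85900584 subsets S of size 7, where X_S = 1 if the K_7 on S is monochromatic.
For a fixed S, the K_7 on S has C(7, 2) = 21 edges. P[all 21 edges red] = (1/2)^21, and likewise for blue, so P[monochromatic] = 2·(1/2)^21 = 2^{1 − 21} = 1/1048576.
Summing: E[X] = C(49, 7) · 2^{1 − 21} = 85900584 · 1/1048576 = 10737573/131072.
Numerically: E[X] ≈ 81.921.

E[X] = C(49,7)·2^(1−C(7,2)) = 10737573/131072 ≈ 81.921.


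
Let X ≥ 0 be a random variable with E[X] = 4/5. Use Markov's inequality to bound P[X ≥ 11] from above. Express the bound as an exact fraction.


μ = E[X] = 4/5, a = 11.
Markov: P[X ≥ 11] ≤ μ/a = (4/5)/11 = 4/55.
Numerically: ≈ 0.07273.
(Since a = 11 > μ = 0.80000, the bound 4/55 is < 1 and informative.)

P[X ≥ 11] ≤ 4/55 ≈ 0.07273.


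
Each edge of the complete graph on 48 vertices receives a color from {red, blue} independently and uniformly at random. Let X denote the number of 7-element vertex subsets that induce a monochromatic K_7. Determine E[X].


Let X = Σ_S X_S over the C(48, 7) = 73629072 subsets S of size 7, where X_S = 1 if the K_7 on S is monochromatic.
For a fixed S, the K_7 on S has C(7, 2) = 21 edges. P[all 21 edges red] = (1/2)^21, and likewise for blue, so P[monochromatic] = 2·(1/2)^21 = 2^{1 − 21} = 1/1048576.
By linearity: E[X] = C(48, 7) · 2^{1 − 21} = 73629072 · 1/1048576 = 4601817/65536.
Numerically: E[X] ≈ 70.2182.

E[X] = C(48,7)·2^(1−C(7,2)) = 4601817/65536 ≈ 70.2182.


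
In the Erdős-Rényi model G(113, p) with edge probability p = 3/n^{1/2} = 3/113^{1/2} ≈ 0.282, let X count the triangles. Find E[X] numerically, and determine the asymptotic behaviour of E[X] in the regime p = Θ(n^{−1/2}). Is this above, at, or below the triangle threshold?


Number of potential triangles: C(113, 3) = 234136.
Each occurs with probability p³ ≈ (0.282)³ ≈ 2.24774e-02.
By linearity: E[X] = C(113, 3)·p³ ≈ 234136 · 2.24774e-02 ≈ 5262.769.
Since α = 1/2 < 1, p = c/n^{1/2} ≫ 1/n is above the triangle threshold p ~ 1/n. Asymptotically E[X] ~ (c³/6)·n^{3(1−α)} = (3³/6)·n^{1.5} → ∞; triangles are abundant w.h.p.

E[X] ≈ 5262.769; in regime p = Θ(1/n^{1/2}) E[X] diverges (above the triangle threshold p ~ 1/n).


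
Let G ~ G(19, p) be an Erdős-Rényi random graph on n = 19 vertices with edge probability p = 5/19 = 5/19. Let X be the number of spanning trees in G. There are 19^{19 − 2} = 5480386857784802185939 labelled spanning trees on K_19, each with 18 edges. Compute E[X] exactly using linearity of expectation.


K_19 has 19^{19 − 2} = 5480386857784802185939 labelled spanning trees.
For each such spanning tree H, let X_H = 1 if all 18 edges of H are present in G. Then P[X_H = 1] = p^{18} = (5/19)^{18} = 3814697265625/104127350297911241532841.
By linearity of expectation: E[X] = Σ_H E[X_H] = 5480386857784802185939 · p^{18} = 5480386857784802185939 · 3814697265625/104127350297911241532841 = 3814697265625/19.
Numerically: E[X] ≈ 2.0077e+11.

E[X] = 5480386857784802185939 · (5/19)^{18} = 3814697265625/19 ≈ 2.0077e+11.


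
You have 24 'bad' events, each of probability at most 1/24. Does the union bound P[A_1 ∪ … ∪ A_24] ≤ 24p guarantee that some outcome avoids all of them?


Union bound: P[∪_{i=1}^{24} A_i] ≤ Σ_i P[A_i] ≤ 24·p = 24·(1/24) = 1.
Numerically: 1 ≈ 1.0000000.
Is 1 < 1? NO.
Since the bound 1 is ≥ 1, the union bound is uninformative here; it does NOT by itself certify existence.

24·p = 1 ≈ 1.0000000; existence NOT certified by the union bound.


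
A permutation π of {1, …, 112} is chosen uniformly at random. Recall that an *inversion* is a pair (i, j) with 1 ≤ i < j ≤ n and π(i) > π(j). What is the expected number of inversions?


Write X = Σ X_I over the C(112, 2) = 6216 pairs i < j, with X_I the indicator of one inversion.
There are 6216 indicators.
For each fixed pair i < j, the values π(i) and π(j) are two distinct elements of {1, …, 112} in uniformly random order; by symmetry P[π(i) > π(j)] = 1/2.
By linearity: E[X] = 6216 · (1/2) = C(112, 2) · (1/2) = 6216/2 = 3108 ≈ 3108.0000.

E[X] = 3108 = 3108.0000.


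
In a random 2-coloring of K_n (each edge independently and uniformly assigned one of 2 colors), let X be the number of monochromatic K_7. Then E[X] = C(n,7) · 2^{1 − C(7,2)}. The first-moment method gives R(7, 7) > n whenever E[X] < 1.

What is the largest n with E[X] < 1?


We need C(n, 7) · 2^{1 − 21} < 1, i.e. C(n, 7) < 2^{21 − 1} = 1048576.
Check values of n near the boundary:
  n = 21: C(21, 7) = 116280; 116280 < 1048576? YES
  n = 22: C(22, 7) = 170544; 170544 < 1048576? YES
  n = 23: C(23, 7) = 245157; 245157 < 1048576? YES
  n = 24: C(24, 7) = 346104; 346104 < 1048576? YES
  n = 25: C(25, 7) = 480700; 480700 < 1048576? YES
  n = 26: C(26, 7) = 657800; 657800 < 1048576? YES
  n = 27: C(27, 7) = 888030; 888030 < 1048576? YES
  n = 28: C(28, 7) = 1184040; 1184040 < 1048576? NO
The largest n with C(n, 7) < 1048576 is n = 27 (where E[X] = 444015/524288 ≈ 0.8468914). Hence R(7, 7) > 27, i.e. R(7, 7) ≥ 28.

Largest n = 27; hence R(7, 7) > 27.


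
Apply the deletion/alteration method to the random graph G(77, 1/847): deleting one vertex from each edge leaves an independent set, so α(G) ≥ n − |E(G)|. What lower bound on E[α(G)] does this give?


E[|E(G)|] = C(77, 2)·p = 2926 · (1/847) = 38/11.
E[α(G)] ≥ n − E[|E(G)|] = 77 − 38/11 = 809/11.
Numerically: ≈ 73.5455.
(This is only a lower bound; the true E[α(G)] may be larger.)

E[α(G)] ≥ 809/11 ≈ 73.5455.


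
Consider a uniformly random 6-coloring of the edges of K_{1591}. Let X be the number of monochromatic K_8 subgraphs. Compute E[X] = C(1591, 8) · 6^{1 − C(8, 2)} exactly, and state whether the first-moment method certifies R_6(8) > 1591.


E[X] = C(1591, 8) · 6^{1 − 28} = 1000427749141189953870 · 6^{−27} = 1000427749141189953870/1023490369077469249536.
As a reduced fraction: E[X] = 55579319396732775215/56860576059859402752 ≈ 0.977467.
Is E[X] < 1? YES.
Since E[X] < 1, there exists a 6-coloring of K_{1591} with no monochromatic K_8; hence R_6(8) > 1591.

E[X] = 55579319396732775215/56860576059859402752 ≈ 0.977467; E[X] < 1, so R_6(8) > 1591.


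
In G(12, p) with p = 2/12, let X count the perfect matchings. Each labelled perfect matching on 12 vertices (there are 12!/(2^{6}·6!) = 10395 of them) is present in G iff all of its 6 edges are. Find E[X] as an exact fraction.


K_12 has 12!/(2^{6}·6!) = 10395 labelled perfect matchings.
For each such perfect matching H, let X_H = 1 if all 6 edges of H are present in G. Then P[X_H = 1] = p^{6} = (1/6)^{6} = 1/46656.
By linearity of expectation: E[X] = Σ_H E[X_H] = 10395 · p^{6} = 10395 · 1/46656 = 385/1728.
Numerically: E[X] ≈ 0.222801.

E[X] = 10395 · (1/6)^{6} = 385/1728 ≈ 0.222801.


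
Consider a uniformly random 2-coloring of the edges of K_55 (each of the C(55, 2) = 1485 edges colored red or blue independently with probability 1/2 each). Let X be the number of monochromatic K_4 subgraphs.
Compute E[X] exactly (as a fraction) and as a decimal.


Let X = Σ_S X_S over the C(55, 4) = 341055 subsets S of size 4, where X_S = 1 if the K_4 on S is monochromatic.
For a fixed S, the K_4 on S has C(4, 2) = 6 edges. P[all 6 edges red] = (1/2)^6, and likewise for blue, so P[monochromatic] = 2·(1/2)^6 = 2^{1 − 6} = 1/32.
By linearity of expectation: E[X] = C(55, 4) · 2^{1 − 6} = 341055 · 1/32 = 341055/32.
Numerically: E[X] ≈ 10657.9688.

E[X] = C(55,4)·2^(1−C(4,2)) = 341055/32 ≈ 10657.9688.


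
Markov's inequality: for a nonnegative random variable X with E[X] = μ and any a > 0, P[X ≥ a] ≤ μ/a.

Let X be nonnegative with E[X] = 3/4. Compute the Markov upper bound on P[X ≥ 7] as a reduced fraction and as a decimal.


μ = E[X] = 3/4, a = 7.
Markov: P[X ≥ 7] ≤ μ/a = (3/4)/7 = 3/28.
Numerically: ≈ 0.107.
(Since a = 7 > μ = 0.750, the bound 3/28 is < 1 and informative.)

P[X ≥ 7] ≤ 3/28 ≈ 0.107.


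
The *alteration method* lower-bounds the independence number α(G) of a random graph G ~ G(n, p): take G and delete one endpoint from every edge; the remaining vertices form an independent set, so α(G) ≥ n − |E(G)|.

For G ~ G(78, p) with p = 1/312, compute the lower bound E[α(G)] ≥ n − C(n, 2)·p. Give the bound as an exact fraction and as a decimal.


E[|E(G)|] = C(78, 2)·p = 3003 · (1/312) = 77/8.
E[α(G)] ≥ n − E[|E(G)|] = 78 − 77/8 = 547/8.
Numerically: ≈ 68.375.
(This is only a lower bound; the true E[α(G)] may be larger.)

E[α(G)] ≥ 547/8 ≈ 68.375.


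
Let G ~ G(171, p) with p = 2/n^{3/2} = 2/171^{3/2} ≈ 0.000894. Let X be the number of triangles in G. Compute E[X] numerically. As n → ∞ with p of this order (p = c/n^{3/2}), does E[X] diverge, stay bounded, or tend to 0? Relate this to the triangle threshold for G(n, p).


Number of potential triangles: C(171, 3) = 818805.
Each occurs with probability p³ ≈ (0.000894)³ ≈ 7.15496e-10.
By linearity: E[X] = C(171, 3)·p³ ≈ 818805 · 7.15496e-10 ≈ 0.001.
Since α = 3/2 > 1, p = c/n^{3/2} = o(1/n) is below the triangle threshold p ~ 1/n. Asymptotically E[X] ~ (c³/6)·n^{3(1−α)} = (2³/6)·n^{-1.5} → 0, so by Markov's inequality G has no triangles w.h.p.

E[X] ≈ 0.001; in regime p = Θ(1/n^{3/2}) E[X] tends to 0 (below the triangle threshold p ~ 1/n).


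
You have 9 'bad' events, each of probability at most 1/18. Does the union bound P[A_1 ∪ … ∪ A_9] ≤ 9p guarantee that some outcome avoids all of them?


Union bound: P[∪_{i=1}^{9} A_i] ≤ Σ_i P[A_i] ≤ 9·p = 9·(1/18) = 1/2.
Numerically: 1/2 ≈ 0.50000.
Is 1/2 < 1? YES.
Since P[∪ A_i] ≤ 1/2 < 1, the complement has P[∩ A_i^c] ≥ 1 − 1/2 = 1/2 > 0, so some outcome avoids every A_i.

9·p = 1/2 ≈ 0.50000; existence CERTIFIED by the union bound.


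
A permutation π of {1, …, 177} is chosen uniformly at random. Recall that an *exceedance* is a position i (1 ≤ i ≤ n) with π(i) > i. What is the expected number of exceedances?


Write X = Σ_{i=1}^{177} X_i, where X_i = 1_{π(i) > i}.
For each fixed i, π(i) is uniform over {1, …, 177} (marginal of a uniform permutation), so P[π(i) > i] = (n − i)/n. Summing: Σ_{i=1}^{177} (n − i)/n = (0 + 1 + … + 176)/177 = 177(177 − 1)/(2·177) = (177 − 1)/2.
Hence E[X] = Σ_{i=1}^{177} (177 − i)/177 = 88 ≈ 88.000.

E[X] = 88 = 88.000.


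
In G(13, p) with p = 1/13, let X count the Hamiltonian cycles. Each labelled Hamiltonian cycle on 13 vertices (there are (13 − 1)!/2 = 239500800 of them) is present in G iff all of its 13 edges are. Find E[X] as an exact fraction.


K_13 has (13 − 1)!/2 = 239500800 labelled Hamiltonian cycles.
For each such Hamiltonian cycle H, let X_H = 1 if all 13 edges of H are present in G. Then P[X_H = 1] = p^{13} = (1/13)^{13} = 1/302875106592253.
By linearity: E[X] = Σ_H E[X_H] = 239500800 · p^{13} = 239500800 · 1/302875106592253 = 239500800/302875106592253.
Numerically: E[X] ≈ 7.9076e-07.

E[X] = 239500800 · (1/13)^{13} = 239500800/302875106592253 ≈ 7.9076e-07.


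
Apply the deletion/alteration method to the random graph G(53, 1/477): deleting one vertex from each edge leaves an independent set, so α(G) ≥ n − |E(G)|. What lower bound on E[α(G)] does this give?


E[|E(G)|] = C(53, 2)·p = 1378 · (1/477) = 26/9.
E[α(G)] ≥ n − E[|E(G)|] = 53 − 26/9 = 451/9.
Numerically: ≈ 50.11111.
(This is only a lower bound; the true E[α(G)] may be larger.)

E[α(G)] ≥ 451/9 ≈ 50.11111.


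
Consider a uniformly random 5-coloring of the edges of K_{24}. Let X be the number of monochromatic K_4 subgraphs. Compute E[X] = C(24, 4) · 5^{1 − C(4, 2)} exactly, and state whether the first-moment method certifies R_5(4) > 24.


E[X] = C(24, 4) · 5^{1 − 6} = 10626 · 5^{−5} = 10626/3125.
As a reduced fraction: E[X] = 10626/3125 ≈ 3.400320.
Is E[X] < 1? NO.
Since E[X] ≥ 1, the first-moment bound is inconclusive at n = 24; it does NOT by itself certify R_5(4) > 24.

E[X] = 10626/3125 ≈ 3.400320; E[X] ≥ 1; first-moment method inconclusive here.


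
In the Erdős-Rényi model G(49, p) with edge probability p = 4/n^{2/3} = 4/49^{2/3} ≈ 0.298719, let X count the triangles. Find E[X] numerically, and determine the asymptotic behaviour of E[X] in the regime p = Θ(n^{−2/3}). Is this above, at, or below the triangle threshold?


Number of potential triangles: C(49, 3) = 18424.
Each occurs with probability p³ ≈ (0.298719)³ ≈ 2.66555602e-02.
By linearity: E[X] = C(49, 3)·p³ ≈ 18424 · 2.66555602e-02 ≈ 491.102041.
Since α = 2/3 < 1, p = c/n^{2/3} ≫ 1/n is above the triangle threshold p ~ 1/n. Asymptotically E[X] ~ (c³/6)·n^{3(1−α)} = (4³/6)·n^{1} → ∞; triangles are abundant w.h.p.

E[X] ≈ 491.102041; in regime p = Θ(1/n^{2/3}) E[X] diverges (above the triangle threshold p ~ 1/n).


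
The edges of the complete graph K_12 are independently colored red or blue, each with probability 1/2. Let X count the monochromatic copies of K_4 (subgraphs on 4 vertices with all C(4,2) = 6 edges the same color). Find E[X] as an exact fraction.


Let X = Σ_S X_S over the C(12, 4) = 495 subsets S of size 4, where X_S = 1 if the K_4 on S is monochromatic.
For a fixed S, the K_4 on S has C(4, 2) = 6 edges. P[all 6 edges red] = (1/2)^6, and likewise for blue, so P[monochromatic] = 2·(1/2)^6 = 2^{1 − 6} = 1/32.
By linearity of expectation: E[X] = C(12, 4) · 2^{1 − 6} = 495 · 1/32 = 495/32.
Numerically: E[X] ≈ 15.4688.

E[X] = C(12,4)·2^(1−C(4,2)) = 495/32 ≈ 15.4688.


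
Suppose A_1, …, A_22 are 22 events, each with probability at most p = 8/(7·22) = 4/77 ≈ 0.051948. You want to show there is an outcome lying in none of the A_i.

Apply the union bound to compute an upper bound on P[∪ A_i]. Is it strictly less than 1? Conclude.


Union bound: P[∪_{i=1}^{22} A_i] ≤ Σ_i P[A_i] ≤ 22·p = 22·(4/77) = 8/7.
Numerically: 8/7 ≈ 1.142857.
Is 8/7 < 1? NO.
Since the bound 8/7 is ≥ 1, the union bound is uninformative here; it does NOT by itself certify existence.

22·p = 8/7 ≈ 1.142857; existence NOT certified by the union bound.


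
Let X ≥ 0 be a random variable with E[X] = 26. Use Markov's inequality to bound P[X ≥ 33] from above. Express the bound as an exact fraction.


μ = E[X] = 26, a = 33.
Markov: P[X ≥ 33] ≤ μ/a = (26)/33 = 26/33.
Numerically: ≈ 0.78788.
(Since a = 33 > μ = 26.00000, the bound 26/33 is < 1 and informative.)

P[X ≥ 33] ≤ 26/33 ≈ 0.78788.


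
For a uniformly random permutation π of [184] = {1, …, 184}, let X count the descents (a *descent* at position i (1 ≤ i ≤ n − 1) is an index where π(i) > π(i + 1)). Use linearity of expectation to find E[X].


Write X = Σ X_I over i = 1, …, 183, with X_I the indicator of one descent.
There are 183 indicators.
For each fixed i, the pair (π(i), π(i+1)) is a uniformly random ordered pair of distinct values from {1, …, 184}; by symmetry P[π(i) > π(i+1)] = 1/2.
By linearity: E[X] = 183 · (1/2) = (184 − 1) · (1/2) = 183/2 ≈ 91.500000.

E[X] = 183/2 = 91.500000.


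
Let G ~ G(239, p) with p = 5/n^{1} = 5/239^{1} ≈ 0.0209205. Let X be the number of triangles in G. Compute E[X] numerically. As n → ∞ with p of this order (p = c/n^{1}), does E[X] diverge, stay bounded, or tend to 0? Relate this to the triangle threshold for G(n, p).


Number of potential triangles: C(239, 3) = 2246839.
Each occurs with probability p³ ≈ (0.0209205)³ ≈ 9.15622192e-06.
By linearity: E[X] = C(239, 3)·p³ ≈ 2246839 · 9.15622192e-06 ≈ 20.572557.
Here α = 1, so p = 5/n is exactly at the triangle threshold p ~ 1/n. Asymptotically E[X] → c³/6 = 5³/6 = 125/6 ≈ 20.833333, a bounded constant. In this regime the triangle count is asymptotically Poisson(c³/6).

E[X] ≈ 20.572557; in regime p = Θ(1/n^{1}) E[X] stays bounded (at the triangle threshold p ~ 1/n).


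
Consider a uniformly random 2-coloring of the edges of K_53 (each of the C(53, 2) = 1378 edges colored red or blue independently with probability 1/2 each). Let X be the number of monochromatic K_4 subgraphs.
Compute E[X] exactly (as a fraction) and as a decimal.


Let X = Σ_S X_S over the C(53, 4) = 292825 subsets S of size 4, where X_S = 1 if the K_4 on S is monochromatic.
For a fixed S, the K_4 on S has C(4, 2) = 6 edges. P[all 6 edges red] = (1/2)^6, and likewise for blue, so P[monochromatic] = 2·(1/2)^6 = 2^{1 − 6} = 1/32.
By linearity of expectation: E[X] = C(53, 4) · 2^{1 − 6} = 292825 · 1/32 = 292825/32.
Numerically: E[X] ≈ 9150.781250.

E[X] = C(53,4)·2^(1−C(4,2)) = 292825/32 ≈ 9150.781250.


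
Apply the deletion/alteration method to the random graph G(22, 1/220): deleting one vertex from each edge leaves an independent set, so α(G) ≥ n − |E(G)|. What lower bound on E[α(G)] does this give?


E[|E(G)|] = C(22, 2)·p = 231 · (1/220) = 21/20.
E[α(G)] ≥ n − E[|E(G)|] = 22 − 21/20 = 419/20.
Numerically: ≈ 20.950000.
(This is only a lower bound; the true E[α(G)] may be larger.)

E[α(G)] ≥ 419/20 ≈ 20.950000.


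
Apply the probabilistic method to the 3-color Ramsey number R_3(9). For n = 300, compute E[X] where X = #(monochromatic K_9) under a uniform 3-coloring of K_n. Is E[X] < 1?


E[X] = C(300, 9) · 3^{1 − 36} = 48052241692154700 · 3^{−35} = 48052241692154700/50031545098999707.
As a reduced fraction: E[X] = 16017413897384900/16677181699666569 ≈ 0.9604.
Is E[X] < 1? YES.
Since E[X] < 1, there exists a 3-coloring of K_{300} with no monochromatic K_9; hence R_3(9) > 300.

E[X] = 16017413897384900/16677181699666569 ≈ 0.9604; E[X] < 1, so R_3(9) > 300.


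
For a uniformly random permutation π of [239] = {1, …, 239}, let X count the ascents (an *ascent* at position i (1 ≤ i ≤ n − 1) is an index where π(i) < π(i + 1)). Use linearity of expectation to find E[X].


Write X = Σ X_I over i = 1, …, 238, with X_I the indicator of one ascent.
There are 238 indicators.
For each fixed i, the pair (π(i), π(i+1)) is a uniformly random ordered pair of distinct values from {1, …, 239}; by symmetry P[π(i) < π(i+1)] = 1/2.
By linearity: E[X] = 238 · (1/2) = (239 − 1) · (1/2) = 119 ≈ 119.0000.

E[X] = 119 = 119.0000.


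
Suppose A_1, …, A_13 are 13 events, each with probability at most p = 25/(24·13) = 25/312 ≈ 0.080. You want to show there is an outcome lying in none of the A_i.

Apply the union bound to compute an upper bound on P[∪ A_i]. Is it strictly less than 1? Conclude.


Union bound: P[∪_{i=1}^{13} A_i] ≤ Σ_i P[A_i] ≤ 13·p = 13·(25/312) = 25/24.
Numerically: 25/24 ≈ 1.042.
Is 25/24 < 1? NO.
Since the bound 25/24 is ≥ 1, the union bound is uninformative here; it does NOT by itself certify existence.

13·p = 25/24 ≈ 1.042; existence NOT certified by the union bound.


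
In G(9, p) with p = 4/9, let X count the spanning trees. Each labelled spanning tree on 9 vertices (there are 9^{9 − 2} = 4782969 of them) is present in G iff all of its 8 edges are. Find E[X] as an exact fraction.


K_9 has 9^{9 − 2} = 4782969 labelled spanning trees.
For each such spanning tree H, let X_H = 1 if all 8 edges of H are present in G. Then P[X_H = 1] = p^{8} = (4/9)^{8} = 65536/43046721.
By linearity: E[X] = Σ_H E[X_H] = 4782969 · p^{8} = 4782969 · 65536/43046721 = 65536/9.
Numerically: E[X] ≈ 7.28e+03.

E[X] = 4782969 · (4/9)^{8} = 65536/9 ≈ 7.28e+03.


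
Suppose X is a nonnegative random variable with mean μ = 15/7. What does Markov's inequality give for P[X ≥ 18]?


μ = E[X] = 15/7, a = 18.
Markov: P[X ≥ 18] ≤ μ/a = (15/7)/18 = 5/42.
Numerically: ≈ 0.1190.
(Since a = 18 > μ = 2.1429, the bound 5/42 is < 1 and informative.)

P[X ≥ 18] ≤ 5/42 ≈ 0.1190.


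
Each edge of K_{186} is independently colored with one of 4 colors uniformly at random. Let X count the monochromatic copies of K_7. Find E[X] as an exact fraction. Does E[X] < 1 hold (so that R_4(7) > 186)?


E[X] = C(186, 7) · 4^{1 − 21} = 1363155866280 · 4^{−20} = 1363155866280/1099511627776.
As a reduced fraction: E[X] = 170394483285/137438953472 ≈ 1.23978.
Is E[X] < 1? NO.
Since E[X] ≥ 1, the first-moment bound is inconclusive at n = 186; it does NOT by itself certify R_4(7) > 186.

E[X] = 170394483285/137438953472 ≈ 1.23978; E[X] ≥ 1; first-moment method inconclusive here.


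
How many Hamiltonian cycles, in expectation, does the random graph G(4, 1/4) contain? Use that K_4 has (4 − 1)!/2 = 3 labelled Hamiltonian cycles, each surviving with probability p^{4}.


K_4 has (4 − 1)!/2 = 3 labelled Hamiltonian cycles.
For each such Hamiltonian cycle H, let X_H = 1 if all 4 edges of H are present in G. Then P[X_H = 1] = p^{4} = (1/4)^{4} = 1/256.
By linearity of expectation: E[X] = Σ_H E[X_H] = 3 · p^{4} = 3 · 1/256 = 3/256.
Numerically: E[X] ≈ 0.011719.

E[X] = 3 · (1/4)^{4} = 3/256 ≈ 0.011719.


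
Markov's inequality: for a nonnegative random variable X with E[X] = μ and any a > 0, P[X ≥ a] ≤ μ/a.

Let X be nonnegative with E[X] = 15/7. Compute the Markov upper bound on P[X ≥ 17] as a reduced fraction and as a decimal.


μ = E[X] = 15/7, a = 17.
Markov: P[X ≥ 17] ≤ μ/a = (15/7)/17 = 15/119.
Numerically: ≈ 0.12605.
(Since a = 17 > μ = 2.14286, the bound 15/119 is < 1 and informative.)

P[X ≥ 17] ≤ 15/119 ≈ 0.12605.


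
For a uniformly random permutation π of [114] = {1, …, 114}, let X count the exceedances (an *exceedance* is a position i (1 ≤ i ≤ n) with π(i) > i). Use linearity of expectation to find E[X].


Write X = Σ_{i=1}^{114} X_i, where X_i = 1_{π(i) > i}.
For each fixed i, π(i) is uniform over {1, …, 114} (marginal of a uniform permutation), so P[π(i) > i] = (n − i)/n. Summing: Σ_{i=1}^{114} (n − i)/n = (0 + 1 + … + 113)/114 = 114(114 − 1)/(2·114) = (114 − 1)/2.
Hence E[X] = Σ_{i=1}^{114} (114 − i)/114 = 113/2 ≈ 56.50000.

E[X] = 113/2 = 56.50000.


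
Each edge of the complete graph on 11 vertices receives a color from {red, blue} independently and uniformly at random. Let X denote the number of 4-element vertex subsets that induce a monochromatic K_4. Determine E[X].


Let X = Σ_S X_S over the C(11, 4) = 330 subsets S of size 4, where X_S = 1 if the K_4 on S is monochromatic.
For a fixed S, the K_4 on S has C(4, 2) = 6 edges. P[all 6 edges red] = (1/2)^6, and likewise for blue, so P[monochromatic] = 2·(1/2)^6 = 2^{1 − 6} = 1/32.
By linearity: E[X] = C(11, 4) · 2^{1 − 6} = 330 · 1/32 = 165/16.
Numerically: E[X] ≈ 10.312.

E[X] = C(11,4)·2^(1−C(4,2)) = 165/16 ≈ 10.312.


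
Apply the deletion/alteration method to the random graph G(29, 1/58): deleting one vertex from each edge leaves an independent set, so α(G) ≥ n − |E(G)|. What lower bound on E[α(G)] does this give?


E[|E(G)|] = C(29, 2)·p = 406 · (1/58) = 7.
E[α(G)] ≥ n − E[|E(G)|] = 29 − 7 = 22.
Numerically: ≈ 22.0000.
(This is only a lower bound; the true E[α(G)] may be larger.)

E[α(G)] ≥ 22 ≈ 22.0000.


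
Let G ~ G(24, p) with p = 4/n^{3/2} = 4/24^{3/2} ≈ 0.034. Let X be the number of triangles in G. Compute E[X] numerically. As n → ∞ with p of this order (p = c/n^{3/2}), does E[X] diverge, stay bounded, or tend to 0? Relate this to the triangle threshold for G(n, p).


Number of potential triangles: C(24, 3) = 2024.
Each occurs with probability p³ ≈ (0.034)³ ≈ 3.93758e-05.
By linearity: E[X] = C(24, 3)·p³ ≈ 2024 · 3.93758e-05 ≈ 0.080.
Since α = 3/2 > 1, p = c/n^{3/2} = o(1/n) is below the triangle threshold p ~ 1/n. Asymptotically E[X] ~ (c³/6)·n^{3(1−α)} = (4³/6)·n^{-1.5} → 0, so by Markov's inequality G has no triangles w.h.p.

E[X] ≈ 0.080; in regime p = Θ(1/n^{3/2}) E[X] tends to 0 (below the triangle threshold p ~ 1/n).


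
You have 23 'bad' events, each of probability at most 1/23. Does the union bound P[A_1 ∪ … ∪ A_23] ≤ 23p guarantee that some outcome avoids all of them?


Union bound: P[∪_{i=1}^{23} A_i] ≤ Σ_i P[A_i] ≤ 23·p = 23·(1/23) = 1.
Numerically: 1 ≈ 1.00000.
Is 1 < 1? NO.
Since the bound 1 is ≥ 1, the union bound is uninformative here; it does NOT by itself certify existence.

23·p = 1 ≈ 1.00000; existence NOT certified by the union bound.


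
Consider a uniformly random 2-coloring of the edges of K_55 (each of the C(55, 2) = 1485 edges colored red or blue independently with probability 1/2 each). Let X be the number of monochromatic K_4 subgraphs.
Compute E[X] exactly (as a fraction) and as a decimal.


Let X = Σ_S X_S over the C(55, 4) = 341055 subsets S of size 4, where X_S = 1 if the K_4 on S is monochromatic.
For a fixed S, the K_4 on S has C(4, 2) = 6 edges. P[all 6 edges red] = (1/2)^6, and likewise for blue, so P[monochromatic] = 2·(1/2)^6 = 2^{1 − 6} = 1/32.
By linearity of expectation: E[X] = C(55, 4) · 2^{1 − 6} = 341055 · 1/32 = 341055/32.
Numerically: E[X] ≈ 10657.969.

E[X] = C(55,4)·2^(1−C(4,2)) = 341055/32 ≈ 10657.969.


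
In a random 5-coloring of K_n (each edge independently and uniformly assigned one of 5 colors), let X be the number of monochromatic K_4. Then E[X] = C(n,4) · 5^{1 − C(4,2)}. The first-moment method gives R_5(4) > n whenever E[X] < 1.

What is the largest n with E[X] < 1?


We need C(n, 4) · 5^{1 − 6} < 1, i.e. C(n, 4) < 5^{6 − 1} = 3125.
Check values of n near the boundary:
  n = 14: C(14, 4) = 1001; 1001 < 3125? YES
  n = 15: C(15, 4) = 1365; 1365 < 3125? YES
  n = 16: C(16, 4) = 1820; 1820 < 3125? YES
  n = 17: C(17, 4) = 2380; 2380 < 3125? YES
  n = 18: C(18, 4) = 3060; 3060 < 3125? YES
  n = 19: C(19, 4) = 3876; 3876 < 3125? NO
  n = 20: C(20, 4) = 4845; 4845 < 3125? NO
The largest n with C(n, 4) < 3125 is n = 18 (where E[X] = 612/625 ≈ 0.9792000). Hence R_5(4) > 18, i.e. R_5(4) ≥ 19.

Largest n = 18; hence R_5(4) > 18.


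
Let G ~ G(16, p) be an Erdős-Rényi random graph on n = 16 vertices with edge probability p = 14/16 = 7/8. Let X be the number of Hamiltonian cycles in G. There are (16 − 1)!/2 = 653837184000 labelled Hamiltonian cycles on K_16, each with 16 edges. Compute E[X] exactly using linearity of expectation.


K_16 has (16 − 1)!/2 = 653837184000 labelled Hamiltonian cycles.
For each such Hamiltonian cycle H, let X_H = 1 if all 16 edges of H are present in G. Then P[X_H = 1] = p^{16} = (7/8)^{16} = 33232930569601/281474976710656.
By linearity: E[X] = Σ_H E[X_H] = 653837184000 · p^{16} = 653837184000 · 33232930569601/281474976710656 = 21219654042671322112875/274877906944.
Numerically: E[X] ≈ 7.7197e+10.

E[X] = 653837184000 · (7/8)^{16} = 21219654042671322112875/274877906944 ≈ 7.7197e+10.


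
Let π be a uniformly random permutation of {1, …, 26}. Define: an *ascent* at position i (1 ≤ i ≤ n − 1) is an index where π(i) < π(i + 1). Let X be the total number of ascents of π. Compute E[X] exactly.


Write X = Σ X_I over i = 1, …, 25, with X_I the indicator of one ascent.
There are 25 indicators.
For each fixed i, the pair (π(i), π(i+1)) is a uniformly random ordered pair of distinct values from {1, …, 26}; by symmetry P[π(i) < π(i+1)] = 1/2.
By linearity: E[X] = 25 · (1/2) = (26 − 1) · (1/2) = 25/2 ≈ 12.5000.

E[X] = 25/2 = 12.5000.


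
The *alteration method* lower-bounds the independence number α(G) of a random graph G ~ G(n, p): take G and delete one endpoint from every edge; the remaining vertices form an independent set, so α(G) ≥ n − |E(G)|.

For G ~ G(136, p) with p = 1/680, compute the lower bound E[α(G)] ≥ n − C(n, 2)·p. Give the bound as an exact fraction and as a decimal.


E[|E(G)|] = C(136, 2)·p = 9180 · (1/680) = 27/2.
E[α(G)] ≥ n − E[|E(G)|] = 136 − 27/2 = 245/2.
Numerically: ≈ 122.5000.
(This is only a lower bound; the true E[α(G)] may be larger.)

E[α(G)] ≥ 245/2 ≈ 122.5000.


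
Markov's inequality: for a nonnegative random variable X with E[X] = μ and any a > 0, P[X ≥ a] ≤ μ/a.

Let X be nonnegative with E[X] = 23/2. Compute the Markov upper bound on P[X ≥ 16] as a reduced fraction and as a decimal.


μ = E[X] = 23/2, a = 16.
Markov: P[X ≥ 16] ≤ μ/a = (23/2)/16 = 23/32.
Numerically: ≈ 0.71875.
(Since a = 16 > μ = 11.50000, the bound 23/32 is < 1 and informative.)

P[X ≥ 16] ≤ 23/32 ≈ 0.71875.


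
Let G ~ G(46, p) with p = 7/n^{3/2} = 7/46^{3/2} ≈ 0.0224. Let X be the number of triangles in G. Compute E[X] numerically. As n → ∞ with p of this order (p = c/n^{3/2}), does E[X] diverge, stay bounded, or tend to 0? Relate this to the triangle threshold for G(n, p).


Number of potential triangles: C(46, 3) = 15180.
Each occurs with probability p³ ≈ (0.0224)³ ≈ 1.12949e-05.
By linearity: E[X] = C(46, 3)·p³ ≈ 15180 · 1.12949e-05 ≈ 0.171.
Since α = 3/2 > 1, p = c/n^{3/2} = o(1/n) is below the triangle threshold p ~ 1/n. Asymptotically E[X] ~ (c³/6)·n^{3(1−α)} = (7³/6)·n^{-1.5} → 0, so by Markov's inequality G has no triangles w.h.p.

E[X] ≈ 0.171; in regime p = Θ(1/n^{3/2}) E[X] tends to 0 (below the triangle threshold p ~ 1/n).


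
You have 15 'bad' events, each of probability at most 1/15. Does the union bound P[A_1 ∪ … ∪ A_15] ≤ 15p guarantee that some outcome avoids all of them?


Union bound: P[∪_{i=1}^{15} A_i] ≤ Σ_i P[A_i] ≤ 15·p = 15·(1/15) = 1.
Numerically: 1 ≈ 1.0000.
Is 1 < 1? NO.
Since the bound 1 is ≥ 1, the union bound is uninformative here; it does NOT by itself certify existence.

15·p = 1 ≈ 1.0000; existence NOT certified by the union bound.


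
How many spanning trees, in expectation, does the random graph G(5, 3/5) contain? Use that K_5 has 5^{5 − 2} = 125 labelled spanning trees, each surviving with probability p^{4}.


K_5 has 5^{5 − 2} = 125 labelled spanning trees.
For each such spanning tree H, let X_H = 1 if all 4 edges of H are present in G. Then P[X_H = 1] = p^{4} = (3/5)^{4} = 81/625.
By linearity of expectation: E[X] = Σ_H E[X_H] = 125 · p^{4} = 125 · 81/625 = 81/5.
Numerically: E[X] ≈ 16.2.

E[X] = 125 · (3/5)^{4} = 81/5 ≈ 16.2.


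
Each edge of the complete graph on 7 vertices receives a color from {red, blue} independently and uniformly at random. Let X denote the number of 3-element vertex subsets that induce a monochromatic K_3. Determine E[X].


Let X = Σ_S X_S over the C(7, 3) = 35 subsets S of size 3, where X_S = 1 if the K_3 on S is monochromatic.
For a fixed S, the K_3 on S has C(3, 2) = 3 edges. P[all 3 edges red] = (1/2)^3, and likewise for blue, so P[monochromatic] = 2·(1/2)^3 = 2^{1 − 3} = 1/4.
Summing: E[X] = C(7, 3) · 2^{1 − 3} = 35 · 1/4 = 35/4.
Numerically: E[X] ≈ 8.750000.

E[X] = C(7,3)·2^(1−C(3,2)) = 35/4 ≈ 8.750000.


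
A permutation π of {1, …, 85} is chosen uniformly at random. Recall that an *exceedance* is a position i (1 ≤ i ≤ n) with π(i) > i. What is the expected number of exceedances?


Write X = Σ_{i=1}^{85} X_i, where X_i = 1_{π(i) > i}.
For each fixed i, π(i) is uniform over {1, …, 85} (marginal of a uniform permutation), so P[π(i) > i] = (n − i)/n. Summing: Σ_{i=1}^{85} (n − i)/n = (0 + 1 + … + 84)/85 = 85(85 − 1)/(2·85) = (85 − 1)/2.
Hence E[X] = Σ_{i=1}^{85} (85 − i)/85 = 42 ≈ 42.0000.

E[X] = 42 = 42.0000.


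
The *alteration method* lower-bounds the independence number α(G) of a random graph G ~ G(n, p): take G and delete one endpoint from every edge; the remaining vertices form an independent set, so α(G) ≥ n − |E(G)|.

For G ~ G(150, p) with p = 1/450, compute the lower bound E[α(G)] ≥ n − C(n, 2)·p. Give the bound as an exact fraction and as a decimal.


E[|E(G)|] = C(150, 2)·p = 11175 · (1/450) = 149/6.
E[α(G)] ≥ n − E[|E(G)|] = 150 − 149/6 = 751/6.
Numerically: ≈ 125.1667.
(This is only a lower bound; the true E[α(G)] may be larger.)

E[α(G)] ≥ 751/6 ≈ 125.1667.


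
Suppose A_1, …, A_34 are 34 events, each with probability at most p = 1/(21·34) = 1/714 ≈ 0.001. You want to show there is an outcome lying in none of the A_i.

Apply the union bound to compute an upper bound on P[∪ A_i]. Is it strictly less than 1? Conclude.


Union bound: P[∪_{i=1}^{34} A_i] ≤ Σ_i P[A_i] ≤ 34·p = 34·(1/714) = 1/21.
Numerically: 1/21 ≈ 0.048.
Is 1/21 < 1? YES.
Since P[∪ A_i] ≤ 1/21 < 1, the complement has P[∩ A_i^c] ≥ 1 − 1/21 = 20/21 > 0, so some outcome avoids every A_i.

34·p = 1/21 ≈ 0.048; existence CERTIFIED by the union bound.


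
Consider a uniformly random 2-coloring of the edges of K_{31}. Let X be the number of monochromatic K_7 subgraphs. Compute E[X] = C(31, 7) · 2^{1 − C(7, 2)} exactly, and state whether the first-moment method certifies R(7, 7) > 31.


E[X] = C(31, 7) · 2^{1 − 21} = 2629575 · 2^{−20} = 2629575/1048576.
As a reduced fraction: E[X] = 2629575/1048576 ≈ 2.5077581.
Is E[X] < 1? NO.
Since E[X] ≥ 1, the first-moment bound is inconclusive at n = 31; it does NOT by itself certify R(7, 7) > 31.

E[X] = 2629575/1048576 ≈ 2.5077581; E[X] ≥ 1; first-moment method inconclusive here.


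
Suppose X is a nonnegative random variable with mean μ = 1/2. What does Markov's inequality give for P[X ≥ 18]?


μ = E[X] = 1/2, a = 18.
Markov: P[X ≥ 18] ≤ μ/a = (1/2)/18 = 1/36.
Numerically: ≈ 0.027778.
(Since a = 18 > μ = 0.500000, the bound 1/36 is < 1 and informative.)

P[X ≥ 18] ≤ 1/36 ≈ 0.027778.


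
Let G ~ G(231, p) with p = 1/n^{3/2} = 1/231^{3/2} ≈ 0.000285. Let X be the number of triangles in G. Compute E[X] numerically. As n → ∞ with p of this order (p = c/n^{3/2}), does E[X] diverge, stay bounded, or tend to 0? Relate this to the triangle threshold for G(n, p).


Number of potential triangles: C(231, 3) = 2027795.
Each occurs with probability p³ ≈ (0.000285)³ ≈ 2.31071e-11.
By linearity: E[X] = C(231, 3)·p³ ≈ 2027795 · 2.31071e-11 ≈ 0.000.
Since α = 3/2 > 1, p = c/n^{3/2} = o(1/n) is below the triangle threshold p ~ 1/n. Asymptotically E[X] ~ (c³/6)·n^{3(1−α)} = (1³/6)·n^{-1.5} → 0, so by Markov's inequality G has no triangles w.h.p.

E[X] ≈ 0.000; in regime p = Θ(1/n^{3/2}) E[X] tends to 0 (below the triangle threshold p ~ 1/n).


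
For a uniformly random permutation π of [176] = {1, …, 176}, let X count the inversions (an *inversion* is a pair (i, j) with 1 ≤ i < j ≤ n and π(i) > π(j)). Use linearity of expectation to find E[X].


Write X = Σ X_I over the C(176, 2) = 15400 pairs i < j, with X_I the indicator of one inversion.
There are 15400 indicators.
For each fixed pair i < j, the values π(i) and π(j) are two distinct elements of {1, …, 176} in uniformly random order; by symmetry P[π(i) > π(j)] = 1/2.
By linearity: E[X] = 15400 · (1/2) = C(176, 2) · (1/2) = 15400/2 = 7700 ≈ 7700.000000.

E[X] = 7700 = 7700.000000.


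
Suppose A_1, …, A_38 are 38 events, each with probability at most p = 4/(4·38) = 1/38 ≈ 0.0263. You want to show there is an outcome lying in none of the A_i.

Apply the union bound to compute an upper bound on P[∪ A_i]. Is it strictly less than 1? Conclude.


Union bound: P[∪_{i=1}^{38} A_i] ≤ Σ_i P[A_i] ≤ 38·p = 38·(1/38) = 1.
Numerically: 1 ≈ 1.0000.
Is 1 < 1? NO.
Since the bound 1 is ≥ 1, the union bound is uninformative here; it does NOT by itself certify existence.

38·p = 1 ≈ 1.0000; existence NOT certified by the union bound.


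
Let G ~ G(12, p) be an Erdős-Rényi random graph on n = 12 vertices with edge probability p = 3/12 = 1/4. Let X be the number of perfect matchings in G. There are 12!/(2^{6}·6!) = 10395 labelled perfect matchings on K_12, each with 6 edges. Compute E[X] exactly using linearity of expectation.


K_12 has 12!/(2^{6}·6!) = 10395 labelled perfect matchings.
For each such perfect matching H, let X_H = 1 if all 6 edges of H are present in G. Then P[X_H = 1] = p^{6} = (1/4)^{6} = 1/4096.
Summing the indicators: E[X] = Σ_H E[X_H] = 10395 · p^{6} = 10395 · 1/4096 = 10395/4096.
Numerically: E[X] ≈ 2.5378.

E[X] = 10395 · (1/4)^{6} = 10395/4096 ≈ 2.5378.
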